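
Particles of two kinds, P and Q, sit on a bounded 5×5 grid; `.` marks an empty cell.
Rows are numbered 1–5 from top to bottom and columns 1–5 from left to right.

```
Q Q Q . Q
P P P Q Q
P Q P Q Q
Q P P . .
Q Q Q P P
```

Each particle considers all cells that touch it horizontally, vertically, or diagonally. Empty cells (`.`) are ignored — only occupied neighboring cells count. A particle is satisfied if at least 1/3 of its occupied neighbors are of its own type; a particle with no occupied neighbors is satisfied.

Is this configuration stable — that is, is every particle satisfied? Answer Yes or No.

(1,1)Q 1/3 ✓
(1,2)Q 2/5 ✓
(1,3)Q 2/4 ✓
(1,5)Q 2/2 ✓
(2,1)P 2/5 ✓
(2,2)P 4/8 ✓
(2,3)P 2/7 ✗
(2,4)Q 5/7 ✓
(2,5)Q 4/4 ✓
(3,1)P 3/5 ✓
(3,2)Q 1/8 ✗
(3,3)P 4/7 ✓
(3,4)Q 3/6 ✓
(3,5)Q 3/3 ✓
(4,1)Q 3/5 ✓
(4,2)P 3/8 ✓
(4,3)P 3/7 ✓
(5,1)Q 2/3 ✓
(5,2)Q 3/5 ✓
(5,3)Q 1/4 ✗
(5,4)P 2/3 ✓
(5,5)P 1/1 ✓
For instance (2,3) has only 2/7 same-type neighbors, below 1/3.

No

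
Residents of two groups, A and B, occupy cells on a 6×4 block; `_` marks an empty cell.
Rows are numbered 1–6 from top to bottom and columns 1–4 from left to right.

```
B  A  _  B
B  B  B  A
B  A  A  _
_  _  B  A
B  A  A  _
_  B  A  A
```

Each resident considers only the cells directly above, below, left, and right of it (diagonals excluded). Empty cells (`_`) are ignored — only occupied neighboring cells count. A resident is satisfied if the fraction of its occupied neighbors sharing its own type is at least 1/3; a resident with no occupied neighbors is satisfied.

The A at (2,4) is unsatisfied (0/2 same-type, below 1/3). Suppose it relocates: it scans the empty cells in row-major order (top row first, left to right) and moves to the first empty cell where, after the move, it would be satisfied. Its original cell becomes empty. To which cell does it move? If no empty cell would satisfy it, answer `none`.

(1,3)

Vacating (2,4). Empty cells in order:
  (1,3): 1/3 same-type → satisfied — stop here.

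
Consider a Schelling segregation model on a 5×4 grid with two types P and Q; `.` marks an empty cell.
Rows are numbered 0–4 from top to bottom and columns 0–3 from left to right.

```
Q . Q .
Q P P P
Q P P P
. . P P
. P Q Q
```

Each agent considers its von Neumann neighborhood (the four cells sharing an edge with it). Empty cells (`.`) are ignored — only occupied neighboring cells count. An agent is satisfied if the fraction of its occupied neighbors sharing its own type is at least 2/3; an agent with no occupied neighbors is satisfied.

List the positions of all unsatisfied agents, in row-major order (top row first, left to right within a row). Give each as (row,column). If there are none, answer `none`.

Row 0: (0,0)Q 1/1 ✓ · (0,2)Q 0/1 ✗
Row 1: (1,0)Q 2/3 ✓ · (1,1)P 2/3 ✓ · (1,2)P 3/4 ✓ · (1,3)P 2/2 ✓
Row 2: (2,0)Q 1/2 ✗ · (2,1)P 2/3 ✓ · (2,2)P 4/4 ✓ · (2,3)P 3/3 ✓
Row 3: (3,2)P 2/3 ✓ · (3,3)P 2/3 ✓
Row 4: (4,1)P 0/1 ✗ · (4,2)Q 1/3 ✗ · (4,3)Q 1/2 ✗

(0,2), (2,0), (4,1), (4,2), (4,3)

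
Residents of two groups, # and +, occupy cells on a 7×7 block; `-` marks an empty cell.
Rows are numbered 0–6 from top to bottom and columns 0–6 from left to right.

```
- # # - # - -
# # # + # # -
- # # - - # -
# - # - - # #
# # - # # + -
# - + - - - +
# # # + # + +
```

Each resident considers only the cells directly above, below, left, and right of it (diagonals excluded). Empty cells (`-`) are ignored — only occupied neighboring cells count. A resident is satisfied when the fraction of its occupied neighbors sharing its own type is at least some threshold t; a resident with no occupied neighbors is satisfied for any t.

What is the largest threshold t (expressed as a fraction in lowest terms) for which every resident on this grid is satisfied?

Row 0: (0,1)# 2/2 · (0,2)# 2/2 · (0,4)# 1/1
Row 1: (1,0)# 1/1 · (1,1)# 4/4 · (1,2)# 3/4 · (1,3)+ 0/2 · (1,4)# 2/3 · (1,5)# 2/2
Row 2: (2,1)# 2/2 · (2,2)# 3/3 · (2,5)# 2/2
Row 3: (3,0)# 1/1 · (3,2)# 1/1 · (3,5)# 2/3 · (3,6)# 1/1
Row 4: (4,0)# 3/3 · (4,1)# 1/1 · (4,3)# 1/1 · (4,4)# 1/2 · (4,5)+ 0/2
Row 5: (5,0)# 2/2 · (5,2)+ 0/1 · (5,6)+ 1/1
Row 6: (6,0)# 2/2 · (6,1)# 2/2 · (6,2)# 1/3 · (6,3)+ 0/2 · (6,4)# 0/2 · (6,5)+ 1/2 · (6,6)+ 2/2
The smallest same-type fraction is 0/2 at (1,3), which reduces to 0/1. Any threshold above that leaves this resident unsatisfied.

0/1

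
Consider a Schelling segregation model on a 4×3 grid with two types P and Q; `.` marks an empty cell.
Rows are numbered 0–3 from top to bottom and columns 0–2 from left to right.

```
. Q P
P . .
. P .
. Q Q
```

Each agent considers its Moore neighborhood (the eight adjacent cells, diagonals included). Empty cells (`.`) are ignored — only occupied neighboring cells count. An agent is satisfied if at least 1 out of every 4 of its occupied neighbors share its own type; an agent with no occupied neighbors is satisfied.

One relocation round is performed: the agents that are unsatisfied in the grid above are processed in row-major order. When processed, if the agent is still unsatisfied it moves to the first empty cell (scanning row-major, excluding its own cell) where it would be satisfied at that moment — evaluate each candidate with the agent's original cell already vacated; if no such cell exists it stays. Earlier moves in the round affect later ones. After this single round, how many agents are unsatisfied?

0

Initially unsatisfied (in order): (0,1), (0,2).
  (0,1) → (2,0).
  (0,2): now satisfied by earlier moves; stays.
Resulting grid:
. . P
P . .
Q P .
. Q Q
All satisfied now.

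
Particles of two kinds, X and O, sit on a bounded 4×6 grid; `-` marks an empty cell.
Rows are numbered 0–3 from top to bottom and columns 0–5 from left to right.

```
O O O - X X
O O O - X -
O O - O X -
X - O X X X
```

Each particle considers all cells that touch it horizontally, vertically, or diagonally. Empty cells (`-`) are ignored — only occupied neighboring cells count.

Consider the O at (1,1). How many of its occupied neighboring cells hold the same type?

Occupied neighbors of (1,1): (0,0)=O, (0,1)=O, (0,2)=O, (1,0)=O, (1,2)=O, (2,0)=O, (2,1)=O.
Same type (O): 7 of 7.

7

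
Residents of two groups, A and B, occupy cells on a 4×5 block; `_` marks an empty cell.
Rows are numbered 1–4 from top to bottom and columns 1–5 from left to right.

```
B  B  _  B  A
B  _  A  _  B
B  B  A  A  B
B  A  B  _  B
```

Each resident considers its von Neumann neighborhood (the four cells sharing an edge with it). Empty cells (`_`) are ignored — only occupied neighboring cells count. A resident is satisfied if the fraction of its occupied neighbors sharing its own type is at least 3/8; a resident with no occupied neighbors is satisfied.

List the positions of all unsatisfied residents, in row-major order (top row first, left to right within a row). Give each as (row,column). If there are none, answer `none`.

Row 1: (1,1)B 2/2 satisfied · (1,2)B 1/1 satisfied · (1,4)B 0/1 not · (1,5)A 0/2 not
Row 2: (2,1)B 2/2 satisfied · (2,3)A 1/1 satisfied · (2,5)B 1/2 satisfied
Row 3: (3,1)B 3/3 satisfied · (3,2)B 1/3 not · (3,3)A 2/4 satisfied · (3,4)A 1/2 satisfied · (3,5)B 2/3 satisfied
Row 4: (4,1)B 1/2 satisfied · (4,2)A 0/3 not · (4,3)B 0/2 not · (4,5)B 1/1 satisfied

(1,4), (1,5), (3,2), (4,2), (4,3)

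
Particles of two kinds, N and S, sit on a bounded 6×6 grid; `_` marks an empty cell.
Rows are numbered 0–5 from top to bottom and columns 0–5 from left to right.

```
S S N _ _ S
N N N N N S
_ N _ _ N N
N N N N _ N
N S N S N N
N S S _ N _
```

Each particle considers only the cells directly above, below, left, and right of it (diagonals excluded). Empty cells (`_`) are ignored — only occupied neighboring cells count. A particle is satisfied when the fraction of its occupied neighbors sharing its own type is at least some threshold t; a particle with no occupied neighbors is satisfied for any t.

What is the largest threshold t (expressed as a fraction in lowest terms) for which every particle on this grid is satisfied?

0/1

(0,0)S 1/2
(0,1)S 1/3
(0,2)N 1/2
(0,5)S 1/1
(1,0)N 1/2
(1,1)N 3/4
(1,2)N 3/3
(1,3)N 2/2
(1,4)N 2/3
(1,5)S 1/3
(2,1)N 2/2
(2,4)N 2/2
(2,5)N 2/3
(3,0)N 2/2
(3,1)N 3/4
(3,2)N 3/3
(3,3)N 1/2
(3,5)N 2/2
(4,0)N 2/3
(4,1)S 1/4
(4,2)N 1/4
(4,3)S 0/3
(4,4)N 2/3
(4,5)N 2/2
(5,0)N 1/2
(5,1)S 2/3
(5,2)S 1/2
(5,4)N 1/1
The smallest same-type fraction is 0/3 at (4,3), which reduces to 0/1. Any threshold above that leaves this particle unsatisfied.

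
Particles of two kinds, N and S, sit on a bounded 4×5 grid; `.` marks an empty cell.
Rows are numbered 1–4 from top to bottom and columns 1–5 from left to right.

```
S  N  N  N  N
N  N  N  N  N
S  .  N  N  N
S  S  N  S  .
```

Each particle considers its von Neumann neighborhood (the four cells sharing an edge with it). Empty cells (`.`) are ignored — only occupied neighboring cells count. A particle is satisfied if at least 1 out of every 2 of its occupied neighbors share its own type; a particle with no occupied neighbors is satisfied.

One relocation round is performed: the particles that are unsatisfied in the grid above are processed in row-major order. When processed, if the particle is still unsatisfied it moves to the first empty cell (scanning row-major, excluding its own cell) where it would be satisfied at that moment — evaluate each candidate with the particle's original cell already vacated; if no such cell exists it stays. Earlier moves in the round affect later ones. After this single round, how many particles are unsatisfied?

0

Initially unsatisfied (in order): (1,1), (2,1), (4,3), (4,4).
  (1,1) → (3,2).
  (2,1): now satisfied by earlier moves; stays.
  (4,3) → (1,1).
  (4,4) → (4,3).
Resulting grid:
N N N N N
N N N N N
S S N N N
S S S . .
All satisfied now.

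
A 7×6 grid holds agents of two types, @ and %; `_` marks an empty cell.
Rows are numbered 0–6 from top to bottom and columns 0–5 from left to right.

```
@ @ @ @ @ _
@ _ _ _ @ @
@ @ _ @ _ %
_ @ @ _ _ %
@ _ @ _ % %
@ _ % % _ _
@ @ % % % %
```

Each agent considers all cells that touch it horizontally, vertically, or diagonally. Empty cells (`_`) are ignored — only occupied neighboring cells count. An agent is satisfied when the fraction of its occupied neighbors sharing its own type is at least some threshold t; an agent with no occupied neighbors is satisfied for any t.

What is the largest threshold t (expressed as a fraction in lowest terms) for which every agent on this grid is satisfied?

(0,0)@ 2/2
(0,1)@ 3/3
(0,2)@ 2/2
(0,3)@ 3/3
(0,4)@ 3/3
(1,0)@ 4/4
(1,4)@ 4/5
(1,5)@ 2/3
(2,0)@ 3/3
(2,1)@ 4/4
(2,3)@ 2/2
(2,5)% 1/3
(3,1)@ 5/5
(3,2)@ 4/4
(3,5)% 3/3
(4,0)@ 2/2
(4,2)@ 2/4
(4,4)% 3/3
(4,5)% 2/2
(5,0)@ 3/3
(5,2)% 3/5
(5,3)% 5/6
(6,0)@ 2/2
(6,1)@ 2/4
(6,2)% 3/4
(6,3)% 4/4
(6,4)% 3/3
(6,5)% 1/1
The smallest same-type fraction is 1/3 at (2,5), which reduces to 1/3. Any threshold above that leaves this agent unsatisfied.

1/3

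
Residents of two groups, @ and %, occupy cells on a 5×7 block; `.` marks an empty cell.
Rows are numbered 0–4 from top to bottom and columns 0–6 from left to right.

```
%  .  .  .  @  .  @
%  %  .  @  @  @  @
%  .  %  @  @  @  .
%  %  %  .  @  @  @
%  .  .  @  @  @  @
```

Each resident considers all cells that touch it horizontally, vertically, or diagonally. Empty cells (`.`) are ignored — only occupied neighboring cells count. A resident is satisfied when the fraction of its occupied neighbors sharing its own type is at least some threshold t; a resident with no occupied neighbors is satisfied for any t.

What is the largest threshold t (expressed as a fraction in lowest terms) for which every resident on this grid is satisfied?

1/2

(0,0)% 2/2
(0,4)@ 3/3
(0,6)@ 2/2
(1,0)% 3/3
(1,1)% 4/4
(1,3)@ 4/5
(1,4)@ 6/6
(1,5)@ 6/6
(1,6)@ 3/3
(2,0)% 4/4
(2,2)% 3/5
(2,3)@ 4/6
(2,4)@ 7/7
(2,5)@ 7/7
(3,0)% 3/3
(3,1)% 5/5
(3,2)% 2/4
(3,4)@ 7/7
(3,5)@ 7/7
(3,6)@ 4/4
(4,0)% 2/2
(4,3)@ 2/3
(4,4)@ 4/4
(4,5)@ 5/5
(4,6)@ 3/3
The smallest same-type fraction is 2/4 at (3,2), which reduces to 1/2. Any threshold above that leaves this resident unsatisfied.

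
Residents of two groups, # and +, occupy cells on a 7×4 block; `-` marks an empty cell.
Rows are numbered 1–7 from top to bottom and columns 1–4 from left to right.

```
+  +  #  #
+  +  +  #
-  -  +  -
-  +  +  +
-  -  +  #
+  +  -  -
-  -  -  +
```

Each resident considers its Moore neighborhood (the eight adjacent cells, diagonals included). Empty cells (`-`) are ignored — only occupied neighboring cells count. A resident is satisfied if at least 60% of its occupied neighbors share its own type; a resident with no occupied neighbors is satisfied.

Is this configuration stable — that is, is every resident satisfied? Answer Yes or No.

No

(1,1)+ 3/3 satisfied
(1,2)+ 4/5 satisfied
(1,3)# 2/5 not
(1,4)# 2/3 satisfied
(2,1)+ 3/3 satisfied
(2,2)+ 5/6 satisfied
(2,3)+ 3/6 not
(2,4)# 2/4 not
(3,3)+ 5/6 satisfied
(4,2)+ 3/3 satisfied
(4,3)+ 4/5 satisfied
(4,4)+ 3/4 satisfied
(5,3)+ 4/5 satisfied
(5,4)# 0/3 not
(6,1)+ 1/1 satisfied
(6,2)+ 2/2 satisfied
(7,4)+ 0/0 satisfied
For instance (1,3) has only 2/5 same-type neighbors, below 3/5.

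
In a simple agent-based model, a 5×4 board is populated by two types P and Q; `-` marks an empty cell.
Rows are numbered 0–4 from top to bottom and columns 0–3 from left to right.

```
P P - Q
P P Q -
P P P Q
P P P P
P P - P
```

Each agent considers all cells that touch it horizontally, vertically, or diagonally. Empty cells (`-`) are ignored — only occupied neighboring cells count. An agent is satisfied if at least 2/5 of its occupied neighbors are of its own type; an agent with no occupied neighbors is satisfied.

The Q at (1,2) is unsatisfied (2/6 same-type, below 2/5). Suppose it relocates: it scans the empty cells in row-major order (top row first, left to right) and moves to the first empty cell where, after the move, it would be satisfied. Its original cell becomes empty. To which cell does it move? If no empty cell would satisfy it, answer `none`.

Vacating (1,2). Empty cells in order:
  (0,2): 1/3 same-type → still unsatisfied.
  (1,3): 2/3 same-type → satisfied — stop here.

(1,3)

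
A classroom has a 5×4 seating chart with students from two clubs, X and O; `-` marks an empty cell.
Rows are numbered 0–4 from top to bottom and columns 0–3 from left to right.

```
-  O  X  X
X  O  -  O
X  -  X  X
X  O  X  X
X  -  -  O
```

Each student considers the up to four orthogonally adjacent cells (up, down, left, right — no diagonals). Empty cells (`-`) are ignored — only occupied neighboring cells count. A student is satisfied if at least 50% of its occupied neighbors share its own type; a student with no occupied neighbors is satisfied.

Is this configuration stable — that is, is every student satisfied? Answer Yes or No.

No

Row 0: (0,1)O 1/2 ok · (0,2)X 1/2 ok · (0,3)X 1/2 ok
Row 1: (1,0)X 1/2 ok · (1,1)O 1/2 ok · (1,3)O 0/2 unhappy
Row 2: (2,0)X 2/2 ok · (2,2)X 2/2 ok · (2,3)X 2/3 ok
Row 3: (3,0)X 2/3 ok · (3,1)O 0/2 unhappy · (3,2)X 2/3 ok · (3,3)X 2/3 ok
Row 4: (4,0)X 1/1 ok · (4,3)O 0/1 unhappy
For instance (1,3) has only 0/2 same-type neighbors, below 1/2.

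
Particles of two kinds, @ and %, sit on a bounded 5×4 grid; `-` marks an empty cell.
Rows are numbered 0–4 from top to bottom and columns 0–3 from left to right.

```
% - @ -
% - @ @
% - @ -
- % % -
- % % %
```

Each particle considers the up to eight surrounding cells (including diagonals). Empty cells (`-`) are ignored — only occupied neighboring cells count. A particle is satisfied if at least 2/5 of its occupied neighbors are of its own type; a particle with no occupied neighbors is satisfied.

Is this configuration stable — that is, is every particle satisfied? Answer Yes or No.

(0,0)% 1/1 ✓
(0,2)@ 2/2 ✓
(1,0)% 2/2 ✓
(1,2)@ 3/3 ✓
(1,3)@ 3/3 ✓
(2,0)% 2/2 ✓
(2,2)@ 2/4 ✓
(3,1)% 4/5 ✓
(3,2)% 4/5 ✓
(4,1)% 3/3 ✓
(4,2)% 4/4 ✓
(4,3)% 2/2 ✓
All meet the threshold, so the configuration is stable.

Yes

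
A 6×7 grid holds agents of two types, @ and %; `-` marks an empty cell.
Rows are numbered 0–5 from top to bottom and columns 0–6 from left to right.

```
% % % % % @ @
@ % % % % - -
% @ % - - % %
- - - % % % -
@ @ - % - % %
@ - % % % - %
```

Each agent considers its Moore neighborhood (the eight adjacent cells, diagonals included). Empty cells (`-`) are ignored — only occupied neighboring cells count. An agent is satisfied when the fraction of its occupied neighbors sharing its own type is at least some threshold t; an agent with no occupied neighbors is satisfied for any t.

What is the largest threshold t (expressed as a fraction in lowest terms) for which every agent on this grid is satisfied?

Row 0: (0,0)% 2/3 · (0,1)% 4/5 · (0,2)% 5/5 · (0,3)% 5/5 · (0,4)% 3/4 · (0,5)@ 1/3 · (0,6)@ 1/1
Row 1: (1,0)@ 1/5 · (1,1)% 6/8 · (1,2)% 6/7 · (1,3)% 6/6 · (1,4)% 4/5
Row 2: (2,0)% 1/3 · (2,1)@ 1/5 · (2,2)% 4/5 · (2,5)% 4/4 · (2,6)% 2/2
Row 3: (3,3)% 3/3 · (3,4)% 5/5 · (3,5)% 5/5
Row 4: (4,0)@ 2/2 · (4,1)@ 2/3 · (4,3)% 5/5 · (4,5)% 5/5 · (4,6)% 3/3
Row 5: (5,0)@ 2/2 · (5,2)% 2/3 · (5,3)% 3/3 · (5,4)% 3/3 · (5,6)% 2/2
The smallest same-type fraction is 1/5 at (1,0), which reduces to 1/5. Any threshold above that leaves this agent unsatisfied.

1/5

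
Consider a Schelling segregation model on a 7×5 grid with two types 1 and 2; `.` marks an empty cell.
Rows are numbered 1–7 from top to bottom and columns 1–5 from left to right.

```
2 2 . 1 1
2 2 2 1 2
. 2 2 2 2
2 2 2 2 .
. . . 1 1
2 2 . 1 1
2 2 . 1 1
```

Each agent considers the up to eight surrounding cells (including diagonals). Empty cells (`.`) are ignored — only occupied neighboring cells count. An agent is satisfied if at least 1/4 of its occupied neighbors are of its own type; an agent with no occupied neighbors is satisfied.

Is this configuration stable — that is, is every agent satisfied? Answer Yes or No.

(1,1)2 3/3 ok
(1,2)2 4/4 ok
(1,4)1 2/4 ok
(1,5)1 2/3 ok
(2,1)2 4/4 ok
(2,2)2 6/6 ok
(2,3)2 5/7 ok
(2,4)1 2/7 ok
(2,5)2 2/5 ok
(3,2)2 7/7 ok
(3,3)2 7/8 ok
(3,4)2 6/7 ok
(3,5)2 3/4 ok
(4,1)2 2/2 ok
(4,2)2 4/4 ok
(4,3)2 5/6 ok
(4,4)2 4/6 ok
(5,4)1 3/5 ok
(5,5)1 3/4 ok
(6,1)2 3/3 ok
(6,2)2 3/3 ok
(6,4)1 5/5 ok
(6,5)1 5/5 ok
(7,1)2 3/3 ok
(7,2)2 3/3 ok
(7,4)1 3/3 ok
(7,5)1 3/3 ok
All meet the threshold, so the configuration is stable.

Yes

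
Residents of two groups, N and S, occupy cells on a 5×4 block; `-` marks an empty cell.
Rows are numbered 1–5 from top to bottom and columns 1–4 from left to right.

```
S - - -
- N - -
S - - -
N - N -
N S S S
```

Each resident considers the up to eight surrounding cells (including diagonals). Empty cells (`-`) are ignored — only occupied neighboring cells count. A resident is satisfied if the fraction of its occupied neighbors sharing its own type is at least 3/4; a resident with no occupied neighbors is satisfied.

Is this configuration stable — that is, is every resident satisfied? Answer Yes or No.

(1,1)S 0/1 unhappy
(2,2)N 0/2 unhappy
(3,1)S 0/2 unhappy
(4,1)N 1/3 unhappy
(4,3)N 0/3 unhappy
(5,1)N 1/2 unhappy
(5,2)S 1/4 unhappy
(5,3)S 2/3 unhappy
(5,4)S 1/2 unhappy
For instance (1,1) has only 0/1 same-type neighbors, below 3/4.

No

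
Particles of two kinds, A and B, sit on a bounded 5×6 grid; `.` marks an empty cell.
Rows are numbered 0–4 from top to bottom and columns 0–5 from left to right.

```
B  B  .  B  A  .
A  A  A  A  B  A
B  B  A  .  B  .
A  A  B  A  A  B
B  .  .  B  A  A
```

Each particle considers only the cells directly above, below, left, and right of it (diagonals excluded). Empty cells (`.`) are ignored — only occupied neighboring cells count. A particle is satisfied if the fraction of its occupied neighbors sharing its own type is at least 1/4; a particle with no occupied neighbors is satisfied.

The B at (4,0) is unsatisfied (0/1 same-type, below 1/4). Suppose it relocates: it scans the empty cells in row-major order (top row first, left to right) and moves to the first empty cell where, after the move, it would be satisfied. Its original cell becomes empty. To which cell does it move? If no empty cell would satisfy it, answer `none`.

Vacating (4,0). Empty cells in order:
  (0,2): 2/3 same-type → satisfied — stop here.

(0,2)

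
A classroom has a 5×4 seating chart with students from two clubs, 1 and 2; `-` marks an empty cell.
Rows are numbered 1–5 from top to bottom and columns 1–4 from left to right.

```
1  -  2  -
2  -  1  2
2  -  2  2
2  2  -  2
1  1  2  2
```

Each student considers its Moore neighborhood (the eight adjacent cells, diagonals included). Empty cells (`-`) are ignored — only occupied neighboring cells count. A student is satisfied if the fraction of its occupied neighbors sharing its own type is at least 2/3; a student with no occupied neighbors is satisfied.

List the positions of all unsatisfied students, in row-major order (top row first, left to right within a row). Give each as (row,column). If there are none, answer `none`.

(1,1), (1,3), (2,1), (2,3), (4,1), (5,1), (5,2)

(1,1)1 0/1 ✗
(1,3)2 1/2 ✗
(2,1)2 1/2 ✗
(2,3)1 0/4 ✗
(2,4)2 3/4 ✓
(3,1)2 3/3 ✓
(3,3)2 4/5 ✓
(3,4)2 3/4 ✓
(4,1)2 2/4 ✗
(4,2)2 4/6 ✓
(4,4)2 4/4 ✓
(5,1)1 1/3 ✗
(5,2)1 1/4 ✗
(5,3)2 3/4 ✓
(5,4)2 2/2 ✓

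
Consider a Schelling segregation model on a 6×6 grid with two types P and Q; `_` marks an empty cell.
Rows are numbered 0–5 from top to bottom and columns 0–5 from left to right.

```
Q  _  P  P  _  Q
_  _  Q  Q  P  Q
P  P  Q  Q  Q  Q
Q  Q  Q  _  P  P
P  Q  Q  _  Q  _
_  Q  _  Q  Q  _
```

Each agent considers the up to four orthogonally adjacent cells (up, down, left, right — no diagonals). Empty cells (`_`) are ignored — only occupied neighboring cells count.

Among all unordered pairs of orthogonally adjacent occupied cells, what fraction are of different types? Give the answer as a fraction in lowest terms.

13/33

Scan each occupied cell's neighbors to the right and below so each pair is counted once.
Row 0: P(0,2)–P(0,3)= P(0,2)–Q(1,2)≠ P(0,3)–Q(1,3)≠ Q(0,5)–Q(1,5)=  → 2/4 unlike.
Row 1: Q(1,2)–Q(1,3)= Q(1,2)–Q(2,2)= Q(1,3)–P(1,4)≠ Q(1,3)–Q(2,3)= P(1,4)–Q(1,5)≠ P(1,4)–Q(2,4)≠ Q(1,5)–Q(2,5)=  → 3/7 unlike.
Row 2: P(2,0)–P(2,1)= P(2,0)–Q(3,0)≠ P(2,1)–Q(2,2)≠ P(2,1)–Q(3,1)≠ Q(2,2)–Q(2,3)= Q(2,2)–Q(3,2)= Q(2,3)–Q(2,4)= Q(2,4)–Q(2,5)= Q(2,4)–P(3,4)≠ Q(2,5)–P(3,5)≠  → 5/10 unlike.
Row 3: Q(3,0)–Q(3,1)= Q(3,0)–P(4,0)≠ Q(3,1)–Q(3,2)= Q(3,1)–Q(4,1)= Q(3,2)–Q(4,2)= P(3,4)–P(3,5)= P(3,4)–Q(4,4)≠  → 2/7 unlike.
Row 4: P(4,0)–Q(4,1)≠ Q(4,1)–Q(4,2)= Q(4,1)–Q(5,1)= Q(4,4)–Q(5,4)=  → 1/4 unlike.
Row 5: Q(5,3)–Q(5,4)=  → 0/1 unlike.
Total adjacent occupied pairs: 33; unlike-type pairs: 13.
13/33 is already in lowest terms.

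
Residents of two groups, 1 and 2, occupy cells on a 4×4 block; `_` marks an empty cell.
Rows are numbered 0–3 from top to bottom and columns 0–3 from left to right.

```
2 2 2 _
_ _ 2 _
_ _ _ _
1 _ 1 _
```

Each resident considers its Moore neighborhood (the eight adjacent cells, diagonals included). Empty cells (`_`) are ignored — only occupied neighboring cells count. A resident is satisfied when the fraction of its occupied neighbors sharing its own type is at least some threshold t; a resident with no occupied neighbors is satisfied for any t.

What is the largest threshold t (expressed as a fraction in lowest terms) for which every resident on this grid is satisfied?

Row 0: (0,0)2 1/1 · (0,1)2 3/3 · (0,2)2 2/2
Row 1: (1,2)2 2/2
Row 3: (3,0)1 — no occupied neighbors · (3,2)1 — no occupied neighbors
The smallest same-type fraction is 1/1 at (0,0), which reduces to 1/1. Any threshold above that leaves this resident unsatisfied.

1/1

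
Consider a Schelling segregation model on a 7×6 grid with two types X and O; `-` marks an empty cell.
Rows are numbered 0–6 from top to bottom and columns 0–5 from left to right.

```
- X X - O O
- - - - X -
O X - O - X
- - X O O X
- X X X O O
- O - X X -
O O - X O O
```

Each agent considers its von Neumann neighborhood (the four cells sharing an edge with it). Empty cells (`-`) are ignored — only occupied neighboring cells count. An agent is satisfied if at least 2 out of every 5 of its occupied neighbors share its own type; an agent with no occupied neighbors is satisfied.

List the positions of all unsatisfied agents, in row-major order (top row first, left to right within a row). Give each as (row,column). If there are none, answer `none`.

(0,1)X 1/1 satisfied
(0,2)X 1/1 satisfied
(0,4)O 1/2 satisfied
(0,5)O 1/1 satisfied
(1,4)X 0/1 not
(2,0)O 0/1 not
(2,1)X 0/1 not
(2,3)O 1/1 satisfied
(2,5)X 1/1 satisfied
(3,2)X 1/2 satisfied
(3,3)O 2/4 satisfied
(3,4)O 2/3 satisfied
(3,5)X 1/3 not
(4,1)X 1/2 satisfied
(4,2)X 3/3 satisfied
(4,3)X 2/4 satisfied
(4,4)O 2/4 satisfied
(4,5)O 1/2 satisfied
(5,1)O 1/2 satisfied
(5,3)X 3/3 satisfied
(5,4)X 1/3 not
(6,0)O 1/1 satisfied
(6,1)O 2/2 satisfied
(6,3)X 1/2 satisfied
(6,4)O 1/3 not
(6,5)O 1/1 satisfied

(1,4), (2,0), (2,1), (3,5), (5,4), (6,4)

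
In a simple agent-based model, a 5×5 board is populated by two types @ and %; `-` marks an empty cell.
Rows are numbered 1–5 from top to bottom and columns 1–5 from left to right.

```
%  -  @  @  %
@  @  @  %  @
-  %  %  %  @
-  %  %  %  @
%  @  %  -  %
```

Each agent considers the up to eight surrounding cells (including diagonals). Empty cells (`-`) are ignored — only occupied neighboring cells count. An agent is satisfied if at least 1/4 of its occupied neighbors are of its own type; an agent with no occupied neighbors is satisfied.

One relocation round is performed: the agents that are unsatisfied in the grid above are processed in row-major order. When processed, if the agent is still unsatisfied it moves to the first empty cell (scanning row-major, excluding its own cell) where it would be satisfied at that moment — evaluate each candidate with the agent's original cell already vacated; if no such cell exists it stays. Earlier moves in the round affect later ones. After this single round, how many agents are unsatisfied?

Initially unsatisfied (in order): (1,1), (5,2).
  (1,1) → (3,1).
  (5,2) → (1,1).
Resulting grid:
@ - @ @ %
@ @ @ % @
% % % % @
- % % % @
% - % - %
All satisfied now.

0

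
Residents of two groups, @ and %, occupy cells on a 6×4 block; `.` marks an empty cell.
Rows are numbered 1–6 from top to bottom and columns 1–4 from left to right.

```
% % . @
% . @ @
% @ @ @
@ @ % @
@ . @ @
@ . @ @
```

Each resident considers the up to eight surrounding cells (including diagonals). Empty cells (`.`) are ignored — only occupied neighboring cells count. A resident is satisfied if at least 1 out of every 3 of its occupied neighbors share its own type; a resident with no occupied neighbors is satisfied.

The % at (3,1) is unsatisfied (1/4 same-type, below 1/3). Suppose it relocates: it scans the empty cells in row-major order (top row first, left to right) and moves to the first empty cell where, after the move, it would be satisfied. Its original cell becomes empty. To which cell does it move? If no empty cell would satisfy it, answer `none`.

Vacating (3,1). Empty cells in order:
  (1,3): 1/4 same-type → still unsatisfied.
  (2,2): 3/6 same-type → satisfied — stop here.

(2,2)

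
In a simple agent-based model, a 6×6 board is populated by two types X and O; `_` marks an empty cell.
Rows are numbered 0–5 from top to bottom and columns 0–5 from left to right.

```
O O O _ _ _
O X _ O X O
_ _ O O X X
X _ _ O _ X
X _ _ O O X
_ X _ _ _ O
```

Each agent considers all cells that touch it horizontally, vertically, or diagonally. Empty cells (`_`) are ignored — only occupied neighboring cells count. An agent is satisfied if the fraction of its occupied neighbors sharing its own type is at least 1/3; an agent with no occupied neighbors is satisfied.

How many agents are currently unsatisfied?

2

Row 0: (0,0)O 2/3 ✓ · (0,1)O 3/4 ✓ · (0,2)O 2/3 ✓
Row 1: (1,0)O 2/3 ✓ · (1,1)X 0/5 ✗ · (1,3)O 3/5 ✓ · (1,4)X 2/5 ✓ · (1,5)O 0/3 ✗
Row 2: (2,2)O 3/4 ✓ · (2,3)O 3/5 ✓ · (2,4)X 3/7 ✓ · (2,5)X 3/4 ✓
Row 3: (3,0)X 1/1 ✓ · (3,3)O 4/5 ✓ · (3,5)X 3/4 ✓
Row 4: (4,0)X 2/2 ✓ · (4,3)O 2/2 ✓ · (4,4)O 3/5 ✓ · (4,5)X 1/3 ✓
Row 5: (5,1)X 1/1 ✓ · (5,5)O 1/2 ✓
Unsatisfied: (1,1), (1,5) — 2 in total.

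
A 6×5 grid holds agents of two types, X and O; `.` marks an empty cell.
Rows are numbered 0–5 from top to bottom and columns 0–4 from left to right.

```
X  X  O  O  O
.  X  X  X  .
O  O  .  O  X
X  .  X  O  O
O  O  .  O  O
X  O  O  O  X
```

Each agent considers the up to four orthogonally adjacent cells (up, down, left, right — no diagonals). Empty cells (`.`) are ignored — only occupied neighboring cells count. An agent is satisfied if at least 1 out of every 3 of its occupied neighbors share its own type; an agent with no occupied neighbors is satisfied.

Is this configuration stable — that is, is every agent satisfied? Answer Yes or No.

No

Row 0: (0,0)X 1/1 ok · (0,1)X 2/3 ok · (0,2)O 1/3 ok · (0,3)O 2/3 ok · (0,4)O 1/1 ok
Row 1: (1,1)X 2/3 ok · (1,2)X 2/3 ok · (1,3)X 1/3 ok
Row 2: (2,0)O 1/2 ok · (2,1)O 1/2 ok · (2,3)O 1/3 ok · (2,4)X 0/2 unhappy
Row 3: (3,0)X 0/2 unhappy · (3,2)X 0/1 unhappy · (3,3)O 3/4 ok · (3,4)O 2/3 ok
Row 4: (4,0)O 1/3 ok · (4,1)O 2/2 ok · (4,3)O 3/3 ok · (4,4)O 2/3 ok
Row 5: (5,0)X 0/2 unhappy · (5,1)O 2/3 ok · (5,2)O 2/2 ok · (5,3)O 2/3 ok · (5,4)X 0/2 unhappy
For instance (2,4) has only 0/2 same-type neighbors, below 1/3.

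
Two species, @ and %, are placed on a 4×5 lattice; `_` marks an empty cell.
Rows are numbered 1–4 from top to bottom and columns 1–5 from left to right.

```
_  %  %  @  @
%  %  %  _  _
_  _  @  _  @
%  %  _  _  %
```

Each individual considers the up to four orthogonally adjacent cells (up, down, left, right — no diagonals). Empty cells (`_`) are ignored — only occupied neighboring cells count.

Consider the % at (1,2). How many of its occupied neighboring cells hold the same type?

2

Occupied neighbors of (1,2): (2,2)=%, (1,3)=%.
Same type (%): 2 of 2.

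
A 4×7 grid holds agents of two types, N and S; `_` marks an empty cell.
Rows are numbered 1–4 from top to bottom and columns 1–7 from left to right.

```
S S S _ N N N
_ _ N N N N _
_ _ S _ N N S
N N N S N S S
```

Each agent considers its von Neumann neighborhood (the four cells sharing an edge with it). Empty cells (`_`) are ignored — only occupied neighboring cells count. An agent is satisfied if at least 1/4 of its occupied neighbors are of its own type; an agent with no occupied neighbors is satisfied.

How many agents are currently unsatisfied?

Row 1: (1,1)S 1/1 satisfied · (1,2)S 2/2 satisfied · (1,3)S 1/2 satisfied · (1,5)N 2/2 satisfied · (1,6)N 3/3 satisfied · (1,7)N 1/1 satisfied
Row 2: (2,3)N 1/3 satisfied · (2,4)N 2/2 satisfied · (2,5)N 4/4 satisfied · (2,6)N 3/3 satisfied
Row 3: (3,3)S 0/2 not · (3,5)N 3/3 satisfied · (3,6)N 2/4 satisfied · (3,7)S 1/2 satisfied
Row 4: (4,1)N 1/1 satisfied · (4,2)N 2/2 satisfied · (4,3)N 1/3 satisfied · (4,4)S 0/2 not · (4,5)N 1/3 satisfied · (4,6)S 1/3 satisfied · (4,7)S 2/2 satisfied
Unsatisfied: (3,3), (4,4) — 2 in total.

2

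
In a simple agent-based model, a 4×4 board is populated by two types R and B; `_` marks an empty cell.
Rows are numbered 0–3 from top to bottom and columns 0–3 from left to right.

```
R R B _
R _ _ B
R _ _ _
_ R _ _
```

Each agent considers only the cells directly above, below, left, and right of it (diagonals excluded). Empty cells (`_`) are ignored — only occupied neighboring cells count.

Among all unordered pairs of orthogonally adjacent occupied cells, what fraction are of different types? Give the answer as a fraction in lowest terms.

1/4

Scan each occupied cell's neighbors to the right and below so each pair is counted once.
Row 0: R(0,0)–R(0,1)= R(0,0)–R(1,0)= R(0,1)–B(0,2)≠  → 1/3 unlike.
Row 1: R(1,0)–R(2,0)=  → 0/1 unlike.
Total adjacent occupied pairs: 4; unlike-type pairs: 1.
1/4 is already in lowest terms.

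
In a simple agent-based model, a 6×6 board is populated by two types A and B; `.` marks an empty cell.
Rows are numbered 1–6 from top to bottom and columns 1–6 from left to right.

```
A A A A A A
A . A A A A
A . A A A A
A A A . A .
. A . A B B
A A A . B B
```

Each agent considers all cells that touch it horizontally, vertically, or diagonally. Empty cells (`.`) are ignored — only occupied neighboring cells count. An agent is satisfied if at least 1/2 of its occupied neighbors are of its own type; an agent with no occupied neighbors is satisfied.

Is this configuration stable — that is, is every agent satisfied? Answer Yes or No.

Yes

(1,1)A 2/2 ✓
(1,2)A 4/4 ✓
(1,3)A 4/4 ✓
(1,4)A 5/5 ✓
(1,5)A 5/5 ✓
(1,6)A 3/3 ✓
(2,1)A 3/3 ✓
(2,3)A 6/6 ✓
(2,4)A 8/8 ✓
(2,5)A 8/8 ✓
(2,6)A 5/5 ✓
(3,1)A 3/3 ✓
(3,3)A 5/5 ✓
(3,4)A 7/7 ✓
(3,5)A 6/6 ✓
(3,6)A 4/4 ✓
(4,1)A 3/3 ✓
(4,2)A 5/5 ✓
(4,3)A 5/5 ✓
(4,5)A 4/6 ✓
(5,2)A 6/6 ✓
(5,4)A 3/5 ✓
(5,5)B 3/5 ✓
(5,6)B 3/4 ✓
(6,1)A 2/2 ✓
(6,2)A 3/3 ✓
(6,3)A 3/3 ✓
(6,5)B 3/4 ✓
(6,6)B 3/3 ✓
All meet the threshold, so the configuration is stable.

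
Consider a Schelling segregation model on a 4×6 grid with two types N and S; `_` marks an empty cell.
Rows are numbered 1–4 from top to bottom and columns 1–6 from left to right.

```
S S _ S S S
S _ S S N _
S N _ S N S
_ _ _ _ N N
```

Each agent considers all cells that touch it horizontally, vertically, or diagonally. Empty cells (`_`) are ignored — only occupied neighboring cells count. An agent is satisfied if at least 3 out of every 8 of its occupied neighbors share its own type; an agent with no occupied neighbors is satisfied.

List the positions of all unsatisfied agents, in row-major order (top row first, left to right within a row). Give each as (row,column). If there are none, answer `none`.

(2,5), (3,2), (3,6)

Row 1: (1,1)S 2/2 satisfied · (1,2)S 3/3 satisfied · (1,4)S 3/4 satisfied · (1,5)S 3/4 satisfied · (1,6)S 1/2 satisfied
Row 2: (2,1)S 3/4 satisfied · (2,3)S 4/5 satisfied · (2,4)S 4/6 satisfied · (2,5)N 1/7 not
Row 3: (3,1)S 1/2 satisfied · (3,2)N 0/3 not · (3,4)S 2/5 satisfied · (3,5)N 3/6 satisfied · (3,6)S 0/4 not
Row 4: (4,5)N 2/4 satisfied · (4,6)N 2/3 satisfied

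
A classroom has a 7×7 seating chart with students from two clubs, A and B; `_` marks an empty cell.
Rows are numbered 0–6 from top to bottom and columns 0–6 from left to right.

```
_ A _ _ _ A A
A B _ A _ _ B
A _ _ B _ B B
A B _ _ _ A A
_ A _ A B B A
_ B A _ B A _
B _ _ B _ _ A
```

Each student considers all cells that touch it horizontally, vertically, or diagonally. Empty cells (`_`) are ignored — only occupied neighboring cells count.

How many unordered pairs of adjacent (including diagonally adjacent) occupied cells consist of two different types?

25

Scan each occupied cell's neighbors to the right and below (and the two forward diagonals) so each pair is counted once.
Row 0: A(0,1)–B(1,1)≠ A(0,1)–A(1,0)= A(0,5)–A(0,6)= A(0,5)–B(1,6)≠ A(0,6)–B(1,6)≠  → 3/5 unlike.
Row 1: A(1,0)–B(1,1)≠ A(1,0)–A(2,0)= B(1,1)–A(2,0)≠ A(1,3)–B(2,3)≠ B(1,6)–B(2,6)= B(1,6)–B(2,5)=  → 3/6 unlike.
Row 2: A(2,0)–A(3,0)= A(2,0)–B(3,1)≠ B(2,5)–B(2,6)= B(2,5)–A(3,5)≠ B(2,5)–A(3,6)≠ B(2,6)–A(3,6)≠ B(2,6)–A(3,5)≠  → 5/7 unlike.
Row 3: A(3,0)–B(3,1)≠ A(3,0)–A(4,1)= B(3,1)–A(4,1)≠ A(3,5)–A(3,6)= A(3,5)–B(4,5)≠ A(3,5)–A(4,6)= A(3,5)–B(4,4)≠ A(3,6)–A(4,6)= A(3,6)–B(4,5)≠  → 5/9 unlike.
Row 4: A(4,1)–B(5,1)≠ A(4,1)–A(5,2)= A(4,3)–B(4,4)≠ A(4,3)–B(5,4)≠ A(4,3)–A(5,2)= B(4,4)–B(4,5)= B(4,4)–B(5,4)= B(4,4)–A(5,5)≠ B(4,5)–A(4,6)≠ B(4,5)–A(5,5)≠ B(4,5)–B(5,4)= A(4,6)–A(5,5)=  → 6/12 unlike.
Row 5: B(5,1)–A(5,2)≠ B(5,1)–B(6,0)= A(5,2)–B(6,3)≠ B(5,4)–A(5,5)≠ B(5,4)–B(6,3)= A(5,5)–A(6,6)=  → 3/6 unlike.
Total adjacent occupied pairs: 45; unlike-type pairs: 25.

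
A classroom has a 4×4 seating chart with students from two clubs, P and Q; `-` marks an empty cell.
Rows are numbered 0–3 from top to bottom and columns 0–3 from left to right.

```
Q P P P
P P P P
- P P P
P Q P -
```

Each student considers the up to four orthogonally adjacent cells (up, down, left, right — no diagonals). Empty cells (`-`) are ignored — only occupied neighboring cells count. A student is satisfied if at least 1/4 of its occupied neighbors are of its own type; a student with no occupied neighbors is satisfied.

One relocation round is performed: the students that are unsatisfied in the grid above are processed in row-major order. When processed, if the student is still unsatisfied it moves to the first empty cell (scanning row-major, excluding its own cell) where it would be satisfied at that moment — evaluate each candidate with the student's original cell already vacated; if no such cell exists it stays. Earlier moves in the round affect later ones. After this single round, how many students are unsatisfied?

2

Initially unsatisfied (in order): (0,0), (3,0), (3,1).
  (0,0): no empty cell satisfies it; stays.
  (3,0) → (2,0).
  (3,1): no empty cell satisfies it; stays.
Resulting grid:
Q P P P
P P P P
P P P P
- Q P -
Unsatisfied now: (0,0), (3,1).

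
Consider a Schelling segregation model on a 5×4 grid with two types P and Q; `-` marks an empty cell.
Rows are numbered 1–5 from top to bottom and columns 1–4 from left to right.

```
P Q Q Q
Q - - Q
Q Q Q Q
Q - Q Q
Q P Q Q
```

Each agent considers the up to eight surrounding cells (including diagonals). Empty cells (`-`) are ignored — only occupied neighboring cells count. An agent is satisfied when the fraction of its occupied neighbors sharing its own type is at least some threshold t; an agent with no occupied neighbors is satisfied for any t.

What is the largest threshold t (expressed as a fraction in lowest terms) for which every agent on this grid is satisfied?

0/1

(1,1)P 0/2
(1,2)Q 2/3
(1,3)Q 3/3
(1,4)Q 2/2
(2,1)Q 3/4
(2,4)Q 4/4
(3,1)Q 3/3
(3,2)Q 5/5
(3,3)Q 5/5
(3,4)Q 4/4
(4,1)Q 3/4
(4,3)Q 6/7
(4,4)Q 5/5
(5,1)Q 1/2
(5,2)P 0/4
(5,3)Q 3/4
(5,4)Q 3/3
The smallest same-type fraction is 0/2 at (1,1), which reduces to 0/1. Any threshold above that leaves this agent unsatisfied.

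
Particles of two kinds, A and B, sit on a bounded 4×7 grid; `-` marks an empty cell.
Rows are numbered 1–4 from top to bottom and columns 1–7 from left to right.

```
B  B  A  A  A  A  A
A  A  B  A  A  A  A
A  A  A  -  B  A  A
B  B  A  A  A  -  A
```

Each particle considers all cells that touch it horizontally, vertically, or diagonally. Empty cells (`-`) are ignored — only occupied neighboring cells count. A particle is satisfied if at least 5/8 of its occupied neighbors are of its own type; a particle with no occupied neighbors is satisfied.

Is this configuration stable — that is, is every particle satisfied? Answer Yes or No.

(1,1)B 1/3 not
(1,2)B 2/5 not
(1,3)A 3/5 not
(1,4)A 4/5 satisfied
(1,5)A 5/5 satisfied
(1,6)A 5/5 satisfied
(1,7)A 3/3 satisfied
(2,1)A 3/5 not
(2,2)A 5/8 satisfied
(2,3)B 1/7 not
(2,4)A 5/7 satisfied
(2,5)A 6/7 satisfied
(2,6)A 7/8 satisfied
(2,7)A 5/5 satisfied
(3,1)A 3/5 not
(3,2)A 5/8 satisfied
(3,3)A 5/7 satisfied
(3,5)B 0/6 not
(3,6)A 6/7 satisfied
(3,7)A 4/4 satisfied
(4,1)B 1/3 not
(4,2)B 1/5 not
(4,3)A 3/4 satisfied
(4,4)A 3/4 satisfied
(4,5)A 2/3 satisfied
(4,7)A 2/2 satisfied
For instance (1,1) has only 1/3 same-type neighbors, below 5/8.

No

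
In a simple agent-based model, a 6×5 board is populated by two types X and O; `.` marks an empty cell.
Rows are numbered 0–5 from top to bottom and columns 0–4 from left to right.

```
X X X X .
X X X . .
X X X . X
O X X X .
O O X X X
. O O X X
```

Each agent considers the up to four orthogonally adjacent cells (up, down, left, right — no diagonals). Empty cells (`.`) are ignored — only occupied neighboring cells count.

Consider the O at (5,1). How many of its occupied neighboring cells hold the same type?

Occupied neighbors of (5,1): (4,1)=O, (5,2)=O.
Same type (O): 2 of 2.

2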